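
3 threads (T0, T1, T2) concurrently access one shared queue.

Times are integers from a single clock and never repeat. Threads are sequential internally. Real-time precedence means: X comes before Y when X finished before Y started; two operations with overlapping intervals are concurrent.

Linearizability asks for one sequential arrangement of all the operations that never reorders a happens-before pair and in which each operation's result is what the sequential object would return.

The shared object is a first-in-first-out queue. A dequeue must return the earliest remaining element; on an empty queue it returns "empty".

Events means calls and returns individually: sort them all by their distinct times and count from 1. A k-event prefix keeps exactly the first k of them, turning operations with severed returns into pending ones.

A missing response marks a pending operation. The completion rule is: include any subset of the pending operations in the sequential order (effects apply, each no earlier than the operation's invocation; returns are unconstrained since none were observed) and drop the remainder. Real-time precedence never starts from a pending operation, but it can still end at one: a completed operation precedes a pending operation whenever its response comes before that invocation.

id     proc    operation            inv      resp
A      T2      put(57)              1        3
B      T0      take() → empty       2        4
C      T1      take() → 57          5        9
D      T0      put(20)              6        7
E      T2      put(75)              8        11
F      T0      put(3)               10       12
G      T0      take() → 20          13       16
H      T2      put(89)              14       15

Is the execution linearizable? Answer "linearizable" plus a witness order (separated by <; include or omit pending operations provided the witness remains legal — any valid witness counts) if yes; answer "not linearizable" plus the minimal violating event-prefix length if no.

step 1: B take() → empty — queue <>
step 2: A put(57) — queue <57>
step 3: C take() → 57 — queue <>
step 4: D put(20) — queue <20>
step 5: E put(75) — queue <20,75>
step 6: F put(3) — queue <20,75,3>
step 7: G take() → 20 — queue <75,3>
step 8: H put(89) — queue <75,3,89>

linearizable — witness: B < A < C < D < E < F < G < H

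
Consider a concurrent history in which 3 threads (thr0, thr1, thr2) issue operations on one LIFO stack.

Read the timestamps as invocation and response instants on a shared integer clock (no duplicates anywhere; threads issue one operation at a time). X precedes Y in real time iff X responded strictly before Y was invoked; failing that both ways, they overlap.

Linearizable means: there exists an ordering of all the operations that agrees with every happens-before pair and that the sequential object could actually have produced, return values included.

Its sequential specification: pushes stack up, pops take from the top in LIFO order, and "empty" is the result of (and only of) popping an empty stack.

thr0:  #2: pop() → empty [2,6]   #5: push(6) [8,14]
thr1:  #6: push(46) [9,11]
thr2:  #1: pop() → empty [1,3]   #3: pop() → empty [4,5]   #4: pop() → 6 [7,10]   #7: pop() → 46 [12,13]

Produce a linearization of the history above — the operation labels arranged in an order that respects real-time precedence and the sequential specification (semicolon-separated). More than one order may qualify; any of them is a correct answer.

1. #1 pop() → empty, leaving stack <>
2. #2 pop() → empty, leaving stack <>
3. #3 pop() → empty, leaving stack <>
4. #5 push(6), leaving stack <6>
5. #4 pop() → 6, leaving stack <>
6. #6 push(46), leaving stack <46>
7. #7 pop() → 46, leaving stack <>

#1; #2; #3; #5; #4; #6; #7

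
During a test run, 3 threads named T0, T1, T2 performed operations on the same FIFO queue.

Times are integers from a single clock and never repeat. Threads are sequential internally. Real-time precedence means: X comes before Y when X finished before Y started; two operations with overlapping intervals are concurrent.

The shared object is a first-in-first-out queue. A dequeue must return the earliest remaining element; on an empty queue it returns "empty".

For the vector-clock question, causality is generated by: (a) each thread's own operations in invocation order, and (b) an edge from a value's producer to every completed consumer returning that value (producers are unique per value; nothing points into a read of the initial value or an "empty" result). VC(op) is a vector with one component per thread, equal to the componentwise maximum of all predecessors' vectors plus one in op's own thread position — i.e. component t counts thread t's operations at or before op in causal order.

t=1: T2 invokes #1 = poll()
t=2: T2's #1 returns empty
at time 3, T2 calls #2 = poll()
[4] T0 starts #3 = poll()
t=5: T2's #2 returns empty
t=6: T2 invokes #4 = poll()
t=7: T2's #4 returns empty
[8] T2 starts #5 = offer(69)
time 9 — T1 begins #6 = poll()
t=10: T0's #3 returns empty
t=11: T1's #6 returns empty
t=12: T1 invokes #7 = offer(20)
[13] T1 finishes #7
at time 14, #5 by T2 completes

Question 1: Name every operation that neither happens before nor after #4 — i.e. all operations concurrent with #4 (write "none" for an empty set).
#3

#4 spans [6,7]; an op avoiding the whole window 6..7 is ordered, any other is concurrent
#1 [1,2]: before
#2 [3,5]: before
#3 [4,10]: concurrent
#5 [8,14]: after
#6 [9,11]: after
#7 [12,13]: after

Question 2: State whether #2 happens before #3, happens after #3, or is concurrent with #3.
concurrent

#2 spans [3,5], #3 spans [4,10]
the intervals overlap in both directions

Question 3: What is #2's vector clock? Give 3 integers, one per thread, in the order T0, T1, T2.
(0, 0, 2)

root op #1, invoked 1: fresh clock plus T2's own tick → (0, 0, 1)
root op #6, invoked 9: fresh clock plus T1's own tick → (0, 1, 0)
root op #3, invoked 4: fresh clock plus T0's own tick → (1, 0, 0)
from VC(#1)=(0, 0, 1), #2 (invoked 3) maxes components and bumps T2 → (0, 0, 2)
from VC(#6)=(0, 1, 0), #7 (invoked 12) maxes components and bumps T1 → (0, 2, 0)
from VC(#2)=(0, 0, 2), #4 (invoked 6) maxes components and bumps T2 → (0, 0, 3)
from VC(#4)=(0, 0, 3), #5 (invoked 8) maxes components and bumps T2 → (0, 0, 4)
target: VC(#2) = (0, 0, 2)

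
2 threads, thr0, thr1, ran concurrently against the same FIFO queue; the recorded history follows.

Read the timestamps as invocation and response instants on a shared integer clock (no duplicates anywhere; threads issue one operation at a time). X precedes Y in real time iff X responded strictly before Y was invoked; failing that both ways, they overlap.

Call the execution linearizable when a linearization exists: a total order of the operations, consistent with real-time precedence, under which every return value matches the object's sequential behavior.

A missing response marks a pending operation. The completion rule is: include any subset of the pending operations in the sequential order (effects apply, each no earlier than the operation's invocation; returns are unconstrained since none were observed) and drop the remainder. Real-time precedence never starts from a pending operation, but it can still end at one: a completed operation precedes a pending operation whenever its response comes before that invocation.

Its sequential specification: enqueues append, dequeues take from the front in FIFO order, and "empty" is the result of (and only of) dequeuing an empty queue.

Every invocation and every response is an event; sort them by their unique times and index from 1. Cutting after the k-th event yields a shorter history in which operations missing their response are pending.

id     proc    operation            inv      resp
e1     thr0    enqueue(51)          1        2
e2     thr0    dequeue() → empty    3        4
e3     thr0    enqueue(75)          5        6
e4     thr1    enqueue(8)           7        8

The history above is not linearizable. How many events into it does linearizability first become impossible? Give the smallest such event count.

4

one valid order for events 1..3 is e1:
step 1: e1 enqueue(51) — queue <51>
adding event 4 (e2 responds at 4) leaves no legal real-time order
take e1, e2: step 2 already fails, because e2 dequeue() → empty cannot occur there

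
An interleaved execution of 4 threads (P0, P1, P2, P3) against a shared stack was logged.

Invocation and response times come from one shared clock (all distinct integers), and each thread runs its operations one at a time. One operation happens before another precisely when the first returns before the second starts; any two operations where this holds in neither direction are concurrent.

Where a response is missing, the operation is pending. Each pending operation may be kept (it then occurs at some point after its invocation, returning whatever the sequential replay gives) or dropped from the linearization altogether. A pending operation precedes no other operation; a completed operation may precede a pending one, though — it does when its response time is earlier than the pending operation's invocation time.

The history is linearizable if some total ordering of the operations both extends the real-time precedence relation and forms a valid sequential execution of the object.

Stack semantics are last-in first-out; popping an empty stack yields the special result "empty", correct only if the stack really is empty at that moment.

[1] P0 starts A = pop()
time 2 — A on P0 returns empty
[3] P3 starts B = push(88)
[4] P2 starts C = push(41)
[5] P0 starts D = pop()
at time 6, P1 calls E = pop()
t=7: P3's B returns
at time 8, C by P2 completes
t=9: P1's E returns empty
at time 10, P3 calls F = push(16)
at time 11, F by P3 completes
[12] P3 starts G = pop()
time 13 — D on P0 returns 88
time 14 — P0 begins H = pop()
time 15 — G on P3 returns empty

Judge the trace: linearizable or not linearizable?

not linearizable

through event 14 a valid linearization exists; event 15 (G responding at time 15) ends that
checked exhaustively: 36 real-time-consistent orders of 7 completed operations, zero legal stack replays
including or dropping the 1 pending operation (H) in any combination fails
for example A, B, C, D, E, F, G (pending dropped) fails at step 4: D pop() → 88 is not legal there
for example A, B, C, E, D, F, G (pending dropped) fails at step 4: E pop() → empty is not legal there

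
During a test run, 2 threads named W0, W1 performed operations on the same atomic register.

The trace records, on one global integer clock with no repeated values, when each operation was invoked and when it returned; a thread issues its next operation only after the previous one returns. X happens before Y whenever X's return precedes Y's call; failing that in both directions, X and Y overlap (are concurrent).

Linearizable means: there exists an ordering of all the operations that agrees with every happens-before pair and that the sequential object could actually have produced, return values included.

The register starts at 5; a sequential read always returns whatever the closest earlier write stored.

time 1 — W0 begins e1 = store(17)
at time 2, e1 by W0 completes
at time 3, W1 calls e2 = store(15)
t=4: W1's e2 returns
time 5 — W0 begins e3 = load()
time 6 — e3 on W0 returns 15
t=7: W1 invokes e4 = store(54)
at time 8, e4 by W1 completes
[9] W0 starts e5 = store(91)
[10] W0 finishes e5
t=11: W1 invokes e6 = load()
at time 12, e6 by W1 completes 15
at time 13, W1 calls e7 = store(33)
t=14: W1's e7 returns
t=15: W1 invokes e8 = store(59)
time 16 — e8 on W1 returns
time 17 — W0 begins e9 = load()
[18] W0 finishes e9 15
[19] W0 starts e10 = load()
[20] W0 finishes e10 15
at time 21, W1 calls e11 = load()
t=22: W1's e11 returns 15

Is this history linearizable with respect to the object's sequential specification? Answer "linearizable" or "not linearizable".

cut after 11 events: linearizable; cut after 12 events (e6 responds, time 12): not linearizable
one real-time candidate order over the 6 completed operations — the atomic register replay rejects it
take e1, e2, e3, e4, e5, e6: step 6 already fails, because e6 load() → 15 cannot occur there

not linearizable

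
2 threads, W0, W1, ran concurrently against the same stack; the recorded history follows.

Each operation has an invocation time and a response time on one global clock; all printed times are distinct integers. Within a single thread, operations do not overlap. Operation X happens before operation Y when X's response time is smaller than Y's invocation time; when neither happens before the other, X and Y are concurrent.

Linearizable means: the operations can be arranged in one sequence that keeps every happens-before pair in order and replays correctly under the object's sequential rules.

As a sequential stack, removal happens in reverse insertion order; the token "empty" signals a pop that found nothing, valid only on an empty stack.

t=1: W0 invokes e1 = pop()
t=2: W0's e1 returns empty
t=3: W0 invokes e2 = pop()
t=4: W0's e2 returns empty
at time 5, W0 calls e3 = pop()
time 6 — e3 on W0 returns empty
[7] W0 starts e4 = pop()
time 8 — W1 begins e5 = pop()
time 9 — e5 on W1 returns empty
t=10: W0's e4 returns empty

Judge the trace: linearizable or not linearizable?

one valid linearization: e1, e2, e3, e4, e5
after step 1 (e1 pop() → empty): stack <>
after step 2 (e2 pop() → empty): stack <>
after step 3 (e3 pop() → empty): stack <>
after step 4 (e4 pop() → empty): stack <>
after step 5 (e5 pop() → empty): stack <>

linearizable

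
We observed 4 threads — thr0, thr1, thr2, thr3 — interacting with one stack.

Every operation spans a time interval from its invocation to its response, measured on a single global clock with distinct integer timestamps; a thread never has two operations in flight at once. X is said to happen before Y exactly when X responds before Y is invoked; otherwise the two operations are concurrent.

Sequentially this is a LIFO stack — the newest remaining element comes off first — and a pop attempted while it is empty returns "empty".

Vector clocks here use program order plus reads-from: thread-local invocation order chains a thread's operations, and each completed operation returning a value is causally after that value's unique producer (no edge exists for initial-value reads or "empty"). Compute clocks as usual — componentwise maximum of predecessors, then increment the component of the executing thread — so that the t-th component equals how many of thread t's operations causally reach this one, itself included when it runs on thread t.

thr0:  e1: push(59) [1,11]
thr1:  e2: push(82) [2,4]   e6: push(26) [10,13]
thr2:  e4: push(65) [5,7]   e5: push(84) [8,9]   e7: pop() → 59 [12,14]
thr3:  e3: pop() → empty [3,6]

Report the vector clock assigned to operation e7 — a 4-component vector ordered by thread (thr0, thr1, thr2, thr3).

VC(e3, invoked at 3): no causal predecessors; +1 on thr3 → (0, 0, 0, 1)
VC(e4, invoked at 5): no causal predecessors; +1 on thr2 → (0, 0, 1, 0)
VC(e2, invoked at 2): no causal predecessors; +1 on thr1 → (0, 1, 0, 0)
VC(e1, invoked at 1): no causal predecessors; +1 on thr0 → (1, 0, 0, 0)
e5 (invocation 8): componentwise max over VC(e4)=(0, 0, 1, 0), +1 at thr2, giving (0, 0, 2, 0)
e6 (invocation 10): componentwise max over VC(e2)=(0, 1, 0, 0), +1 at thr1, giving (0, 2, 0, 0)
e7 (invocation 12): componentwise max over VC(e1)=(1, 0, 0, 0), VC(e5)=(0, 0, 2, 0), +1 at thr2, giving (1, 0, 3, 0)
target: VC(e7) = (1, 0, 3, 0)

(1, 0, 3, 0)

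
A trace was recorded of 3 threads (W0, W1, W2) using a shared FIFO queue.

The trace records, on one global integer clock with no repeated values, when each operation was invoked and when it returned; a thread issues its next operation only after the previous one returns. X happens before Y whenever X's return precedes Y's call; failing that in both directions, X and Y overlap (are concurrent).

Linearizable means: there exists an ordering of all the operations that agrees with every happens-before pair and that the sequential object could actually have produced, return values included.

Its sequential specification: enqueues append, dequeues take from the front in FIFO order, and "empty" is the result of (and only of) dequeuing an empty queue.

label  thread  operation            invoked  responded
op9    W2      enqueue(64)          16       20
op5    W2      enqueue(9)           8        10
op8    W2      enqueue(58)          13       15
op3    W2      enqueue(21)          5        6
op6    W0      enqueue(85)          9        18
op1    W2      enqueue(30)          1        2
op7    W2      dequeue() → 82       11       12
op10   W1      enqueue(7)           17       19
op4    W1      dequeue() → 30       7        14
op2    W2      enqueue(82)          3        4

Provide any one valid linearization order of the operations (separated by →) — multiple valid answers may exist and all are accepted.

after step 1 (op1 enqueue(30)): queue <30>
after step 2 (op2 enqueue(82)): queue <30,82>
after step 3 (op3 enqueue(21)): queue <30,82,21>
after step 4 (op4 dequeue() → 30): queue <82,21>
after step 5 (op5 enqueue(9)): queue <82,21,9>
after step 6 (op6 enqueue(85)): queue <82,21,9,85>
after step 7 (op7 dequeue() → 82): queue <21,9,85>
after step 8 (op8 enqueue(58)): queue <21,9,85,58>
after step 9 (op9 enqueue(64)): queue <21,9,85,58,64>
after step 10 (op10 enqueue(7)): queue <21,9,85,58,64,7>

op1 → op2 → op3 → op4 → op5 → op6 → op7 → op8 → op9 → op10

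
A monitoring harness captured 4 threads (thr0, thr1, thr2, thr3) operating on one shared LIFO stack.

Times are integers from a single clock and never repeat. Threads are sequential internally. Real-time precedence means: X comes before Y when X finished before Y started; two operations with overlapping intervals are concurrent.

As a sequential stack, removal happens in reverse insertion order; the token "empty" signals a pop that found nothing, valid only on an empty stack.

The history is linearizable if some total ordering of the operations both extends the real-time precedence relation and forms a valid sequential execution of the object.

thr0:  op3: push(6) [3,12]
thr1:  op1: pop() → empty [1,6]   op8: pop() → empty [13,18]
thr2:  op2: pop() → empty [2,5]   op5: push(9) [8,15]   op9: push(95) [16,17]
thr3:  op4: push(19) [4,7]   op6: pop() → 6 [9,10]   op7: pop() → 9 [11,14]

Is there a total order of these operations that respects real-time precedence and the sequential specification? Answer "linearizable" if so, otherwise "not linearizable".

cut after 17 events: linearizable; cut after 18 events (op8 responds, time 18): not linearizable
420 orders of the 9 completed LIFO stack ops respect real time; none is legal
sample order op1, op2, op3, op4, op5, op6, op7, op8, op9 stalls at step 6 — op6 pop() → 6 has no legal effect
sample order op1, op2, op3, op4, op5, op6, op7, op9, op8 stalls at step 6 — op6 pop() → 6 has no legal effect

not linearizable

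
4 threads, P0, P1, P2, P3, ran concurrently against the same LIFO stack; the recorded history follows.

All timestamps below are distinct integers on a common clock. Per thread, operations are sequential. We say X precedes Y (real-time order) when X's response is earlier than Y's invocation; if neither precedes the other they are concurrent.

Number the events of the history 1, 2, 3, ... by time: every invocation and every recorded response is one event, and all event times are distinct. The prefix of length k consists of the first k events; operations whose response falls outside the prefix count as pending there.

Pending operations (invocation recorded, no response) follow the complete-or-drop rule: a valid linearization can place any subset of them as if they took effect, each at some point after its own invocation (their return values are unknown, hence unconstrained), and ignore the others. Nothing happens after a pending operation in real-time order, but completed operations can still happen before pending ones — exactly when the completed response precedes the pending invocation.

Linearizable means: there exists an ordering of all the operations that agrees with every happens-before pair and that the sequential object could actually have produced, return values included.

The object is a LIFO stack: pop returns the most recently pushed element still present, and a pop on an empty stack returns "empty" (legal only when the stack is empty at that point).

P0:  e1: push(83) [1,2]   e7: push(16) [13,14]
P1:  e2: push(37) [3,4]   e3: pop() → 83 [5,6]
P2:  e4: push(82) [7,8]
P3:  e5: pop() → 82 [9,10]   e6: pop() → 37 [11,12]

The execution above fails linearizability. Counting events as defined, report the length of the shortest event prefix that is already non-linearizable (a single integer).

6

events 1..5 are linearizable; a witness order is e1, e2:
after step 1 (e1 push(83)): stack <83>
after step 2 (e2 push(37)): stack <83,37>
adding event 6 (e3 responds at 6) leaves no legal real-time order
one such order, e1, e2, e3, breaks at step 3 where e3 pop() → 83 is illegal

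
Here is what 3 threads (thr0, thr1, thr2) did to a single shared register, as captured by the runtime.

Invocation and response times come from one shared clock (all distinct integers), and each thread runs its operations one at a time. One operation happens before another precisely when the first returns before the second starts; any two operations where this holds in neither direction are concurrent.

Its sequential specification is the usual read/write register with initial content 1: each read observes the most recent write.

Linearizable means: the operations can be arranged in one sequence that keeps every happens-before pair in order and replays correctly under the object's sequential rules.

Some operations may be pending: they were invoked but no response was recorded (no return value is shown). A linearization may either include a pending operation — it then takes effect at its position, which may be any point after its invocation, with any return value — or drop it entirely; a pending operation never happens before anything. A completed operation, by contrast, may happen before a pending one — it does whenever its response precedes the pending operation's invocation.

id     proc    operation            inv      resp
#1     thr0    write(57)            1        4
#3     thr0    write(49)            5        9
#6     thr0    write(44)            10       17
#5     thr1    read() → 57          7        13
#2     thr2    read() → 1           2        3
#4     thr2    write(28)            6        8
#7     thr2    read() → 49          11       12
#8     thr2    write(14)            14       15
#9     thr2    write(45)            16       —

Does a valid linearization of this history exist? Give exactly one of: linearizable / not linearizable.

linearizable

witness order: #2, #1, #5, #4, #3, #7, #6, #8
after step 1 (#2 read() → 1): value 1
after step 2 (#1 write(57)): value 57
after step 3 (#5 read() → 57): value 57
after step 4 (#4 write(28)): value 28
after step 5 (#3 write(49)): value 49
after step 6 (#7 read() → 49): value 49
after step 7 (#6 write(44)): value 44
after step 8 (#8 write(14)): value 14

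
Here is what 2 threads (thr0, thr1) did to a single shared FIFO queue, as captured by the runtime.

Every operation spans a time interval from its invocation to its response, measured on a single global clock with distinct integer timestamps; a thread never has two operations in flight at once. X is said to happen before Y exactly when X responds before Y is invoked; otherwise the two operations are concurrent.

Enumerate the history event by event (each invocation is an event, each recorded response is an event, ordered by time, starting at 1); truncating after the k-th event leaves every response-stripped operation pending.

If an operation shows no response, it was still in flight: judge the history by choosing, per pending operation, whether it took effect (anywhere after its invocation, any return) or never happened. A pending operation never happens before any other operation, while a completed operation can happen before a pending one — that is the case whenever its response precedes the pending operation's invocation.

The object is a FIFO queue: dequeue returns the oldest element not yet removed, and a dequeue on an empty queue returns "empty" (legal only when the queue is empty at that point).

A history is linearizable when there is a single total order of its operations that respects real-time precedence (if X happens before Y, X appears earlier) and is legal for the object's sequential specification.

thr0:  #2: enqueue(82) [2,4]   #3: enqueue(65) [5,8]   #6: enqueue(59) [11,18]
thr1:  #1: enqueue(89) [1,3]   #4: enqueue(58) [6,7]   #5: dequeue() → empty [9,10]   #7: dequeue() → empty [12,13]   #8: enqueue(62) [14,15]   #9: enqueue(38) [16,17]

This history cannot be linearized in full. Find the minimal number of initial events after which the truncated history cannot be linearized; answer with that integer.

10

events 1..9 are linearizable, e.g. via #1, #2, #3, #4:
after step 1 (#1 enqueue(89)): queue <89>
after step 2 (#2 enqueue(82)): queue <89,82>
after step 3 (#3 enqueue(65)): queue <89,82,65>
after step 4 (#4 enqueue(58)): queue <89,82,65,58>
at event 10 (#5's time-10 response) nothing linearizes any more
e.g. #1, #2, #3, #4, #5: illegal at step 5, since #5 dequeue() → empty cannot apply there
e.g. #1, #2, #4, #3, #5: illegal at step 5, since #5 dequeue() → empty cannot apply there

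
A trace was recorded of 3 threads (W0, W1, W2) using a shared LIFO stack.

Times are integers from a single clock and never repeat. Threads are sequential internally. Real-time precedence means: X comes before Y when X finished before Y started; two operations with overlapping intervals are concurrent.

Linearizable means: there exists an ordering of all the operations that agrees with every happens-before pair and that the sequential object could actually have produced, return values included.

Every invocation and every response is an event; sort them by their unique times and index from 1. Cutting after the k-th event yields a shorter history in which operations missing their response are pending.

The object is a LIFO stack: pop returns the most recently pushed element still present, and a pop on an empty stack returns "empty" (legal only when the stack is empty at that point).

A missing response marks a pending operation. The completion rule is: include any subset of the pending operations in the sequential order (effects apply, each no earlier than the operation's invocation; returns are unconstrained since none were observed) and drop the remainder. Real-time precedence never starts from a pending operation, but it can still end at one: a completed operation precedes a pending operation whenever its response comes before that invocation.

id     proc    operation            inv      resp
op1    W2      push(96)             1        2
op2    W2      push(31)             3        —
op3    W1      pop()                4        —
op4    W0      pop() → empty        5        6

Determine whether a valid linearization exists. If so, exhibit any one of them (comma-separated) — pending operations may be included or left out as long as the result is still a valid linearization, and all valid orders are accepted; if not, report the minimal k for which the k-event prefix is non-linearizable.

after step 1 (op1 push(96)): stack <96>
after step 2 (op3 pop() (pending, included)): stack <>
after step 3 (op4 pop() → empty): stack <>

linearizable — witness: op1, op3, op4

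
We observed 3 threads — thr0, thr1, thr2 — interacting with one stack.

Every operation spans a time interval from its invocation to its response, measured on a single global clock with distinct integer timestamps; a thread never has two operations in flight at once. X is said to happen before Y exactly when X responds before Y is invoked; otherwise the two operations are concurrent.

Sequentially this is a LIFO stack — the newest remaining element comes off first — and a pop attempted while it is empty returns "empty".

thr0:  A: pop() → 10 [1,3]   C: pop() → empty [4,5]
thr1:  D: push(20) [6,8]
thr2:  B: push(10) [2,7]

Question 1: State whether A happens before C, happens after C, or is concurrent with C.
A spans [1,3], C spans [4,5]
resp(A)=3 < inv(C)=4

before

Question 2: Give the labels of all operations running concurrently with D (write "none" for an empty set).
D spans [6,8]: anything still running between times 6 and 8 counts as concurrent
A [1,3]: before
B [2,7]: concurrent
C [4,5]: before

B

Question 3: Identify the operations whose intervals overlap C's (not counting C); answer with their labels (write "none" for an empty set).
C spans [4,5]; an op avoiding the whole window 4..5 is ordered, any other is concurrent
A [1,3]: before
B [2,7]: concurrent
D [6,8]: after

B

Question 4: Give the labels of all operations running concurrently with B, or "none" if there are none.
B runs from 2 to 7; window-overlapping ops are concurrent
A [1,3]: concurrent
C [4,5]: concurrent
D [6,8]: concurrent

A, C, D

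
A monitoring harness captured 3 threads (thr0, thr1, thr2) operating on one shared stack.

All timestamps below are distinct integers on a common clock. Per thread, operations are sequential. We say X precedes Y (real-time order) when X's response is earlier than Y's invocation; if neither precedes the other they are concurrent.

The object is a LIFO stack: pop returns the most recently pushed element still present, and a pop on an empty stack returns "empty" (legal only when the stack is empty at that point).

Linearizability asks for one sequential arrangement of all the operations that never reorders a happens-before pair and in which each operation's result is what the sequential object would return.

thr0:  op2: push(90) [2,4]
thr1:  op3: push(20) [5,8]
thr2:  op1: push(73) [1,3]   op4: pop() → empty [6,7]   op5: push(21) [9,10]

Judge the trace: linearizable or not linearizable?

not linearizable

prefix check: 1..6 passes, 1..7 fails once op4's time-7 response joins
2 orders of the 3 completed stack ops respect real time; none is legal
include/drop combinations of the 1 pending operation (op3) were all tried; none helps
for example op1, op2, op4 (pending dropped) fails at step 3: op4 pop() → empty is not legal there
for example op2, op1, op4 (pending dropped) fails at step 3: op4 pop() → empty is not legal there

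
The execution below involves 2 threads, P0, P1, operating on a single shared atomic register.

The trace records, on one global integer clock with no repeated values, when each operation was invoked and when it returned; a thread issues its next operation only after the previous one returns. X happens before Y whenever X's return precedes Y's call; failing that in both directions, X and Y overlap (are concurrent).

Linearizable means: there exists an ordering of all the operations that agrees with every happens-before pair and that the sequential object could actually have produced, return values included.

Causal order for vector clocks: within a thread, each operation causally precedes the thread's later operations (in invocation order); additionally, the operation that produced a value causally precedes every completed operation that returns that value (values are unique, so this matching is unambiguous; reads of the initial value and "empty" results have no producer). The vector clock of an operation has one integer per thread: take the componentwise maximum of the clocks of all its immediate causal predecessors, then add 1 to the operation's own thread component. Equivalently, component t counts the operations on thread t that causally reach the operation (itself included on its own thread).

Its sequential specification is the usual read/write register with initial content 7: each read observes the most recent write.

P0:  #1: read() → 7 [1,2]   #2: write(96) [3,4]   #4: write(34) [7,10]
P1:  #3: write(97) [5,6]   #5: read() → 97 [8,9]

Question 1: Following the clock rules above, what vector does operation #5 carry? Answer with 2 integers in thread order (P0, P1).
Answer: (0, 2)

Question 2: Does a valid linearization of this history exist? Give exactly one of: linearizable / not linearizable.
one valid linearization: #1, #2, #3, #5, #4
1. #1 read() → 7, leaving value 7
2. #2 write(96), leaving value 96
3. #3 write(97), leaving value 97
4. #5 read() → 97, leaving value 97
5. #4 write(34), leaving value 34

linearizable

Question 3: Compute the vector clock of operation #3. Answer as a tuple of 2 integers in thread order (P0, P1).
Answer: (0, 1)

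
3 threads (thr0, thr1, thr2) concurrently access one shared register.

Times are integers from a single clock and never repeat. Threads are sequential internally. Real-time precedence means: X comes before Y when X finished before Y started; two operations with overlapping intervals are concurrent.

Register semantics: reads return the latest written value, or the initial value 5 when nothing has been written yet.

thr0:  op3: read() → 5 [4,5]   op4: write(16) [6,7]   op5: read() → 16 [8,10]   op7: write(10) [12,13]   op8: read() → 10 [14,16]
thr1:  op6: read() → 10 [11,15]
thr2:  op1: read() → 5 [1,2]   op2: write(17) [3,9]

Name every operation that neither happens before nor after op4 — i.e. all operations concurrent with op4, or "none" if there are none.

op4 spans [6,7]: anything still running between times 6 and 7 counts as concurrent
op1 [1,2]: before
op2 [3,9]: concurrent
op3 [4,5]: before
op5 [8,10]: after
op6 [11,15]: after
op7 [12,13]: after
op8 [14,16]: after

op2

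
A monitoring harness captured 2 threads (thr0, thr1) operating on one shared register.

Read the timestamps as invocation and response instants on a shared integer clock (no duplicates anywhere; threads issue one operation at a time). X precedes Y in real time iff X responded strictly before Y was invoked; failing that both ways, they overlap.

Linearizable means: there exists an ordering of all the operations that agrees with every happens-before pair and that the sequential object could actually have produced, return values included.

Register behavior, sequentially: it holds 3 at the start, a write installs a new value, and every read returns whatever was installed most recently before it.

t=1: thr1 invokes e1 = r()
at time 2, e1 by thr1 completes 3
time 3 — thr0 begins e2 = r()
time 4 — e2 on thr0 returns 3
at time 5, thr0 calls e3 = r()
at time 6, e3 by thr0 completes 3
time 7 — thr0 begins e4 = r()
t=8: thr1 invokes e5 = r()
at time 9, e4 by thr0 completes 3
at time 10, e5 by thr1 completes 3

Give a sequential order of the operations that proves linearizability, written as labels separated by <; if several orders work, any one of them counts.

after step 1 (e1 r() → 3): value 3
after step 2 (e2 r() → 3): value 3
after step 3 (e3 r() → 3): value 3
after step 4 (e4 r() → 3): value 3
after step 5 (e5 r() → 3): value 3

e1 < e2 < e3 < e4 < e5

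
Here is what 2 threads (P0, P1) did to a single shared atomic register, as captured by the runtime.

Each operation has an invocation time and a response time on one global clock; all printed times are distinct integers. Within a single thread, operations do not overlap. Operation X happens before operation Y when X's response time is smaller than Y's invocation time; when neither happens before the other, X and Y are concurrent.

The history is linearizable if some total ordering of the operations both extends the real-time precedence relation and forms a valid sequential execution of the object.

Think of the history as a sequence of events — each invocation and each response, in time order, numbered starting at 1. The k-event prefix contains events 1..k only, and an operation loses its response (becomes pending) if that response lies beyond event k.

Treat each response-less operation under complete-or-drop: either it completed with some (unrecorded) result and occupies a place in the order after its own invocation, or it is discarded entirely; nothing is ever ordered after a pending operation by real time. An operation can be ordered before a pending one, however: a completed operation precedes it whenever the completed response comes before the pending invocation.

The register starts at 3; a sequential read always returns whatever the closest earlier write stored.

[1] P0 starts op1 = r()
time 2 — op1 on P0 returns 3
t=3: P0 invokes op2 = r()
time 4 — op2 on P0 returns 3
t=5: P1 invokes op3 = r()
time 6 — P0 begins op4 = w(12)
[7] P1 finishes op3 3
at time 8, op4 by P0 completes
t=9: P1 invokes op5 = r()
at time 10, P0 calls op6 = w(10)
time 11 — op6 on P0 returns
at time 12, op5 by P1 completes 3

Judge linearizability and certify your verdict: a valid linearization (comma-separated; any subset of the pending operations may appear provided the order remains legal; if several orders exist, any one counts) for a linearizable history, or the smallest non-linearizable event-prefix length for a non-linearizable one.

already the first 12 events (up to op5's response at time 12) admit no linearization; the first 11 still do
6 completed operations, 4 real-time-consistent orders — every atomic register replay fails
e.g. op1, op2, op3, op4, op5, op6: illegal at step 5, since op5 r() → 3 cannot apply there
e.g. op1, op2, op3, op4, op6, op5: illegal at step 6, since op5 r() → 3 cannot apply there

not linearizable — minimal violating prefix: 12 events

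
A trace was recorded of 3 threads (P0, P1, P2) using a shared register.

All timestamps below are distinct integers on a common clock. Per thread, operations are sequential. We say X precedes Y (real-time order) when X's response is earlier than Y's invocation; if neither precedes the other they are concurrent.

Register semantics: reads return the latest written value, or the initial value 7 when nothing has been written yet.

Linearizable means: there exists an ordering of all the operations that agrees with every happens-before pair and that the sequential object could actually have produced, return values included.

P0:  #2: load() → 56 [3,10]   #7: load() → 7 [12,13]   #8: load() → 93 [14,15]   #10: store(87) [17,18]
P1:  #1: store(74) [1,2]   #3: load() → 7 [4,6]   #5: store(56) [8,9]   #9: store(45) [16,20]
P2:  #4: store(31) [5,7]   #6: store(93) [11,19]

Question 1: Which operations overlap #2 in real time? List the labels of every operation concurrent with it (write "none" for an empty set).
Answer: #3, #4, #5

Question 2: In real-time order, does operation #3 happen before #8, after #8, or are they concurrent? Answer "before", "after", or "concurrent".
Answer: before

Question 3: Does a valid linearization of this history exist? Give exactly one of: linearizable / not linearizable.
not linearizable

through event 5 a valid linearization exists; event 6 (#3 responding at time 6) ends that
exhaustive check: the 2 completed register ops admit one real-time order; illegal
including or dropping the 2 pending operations (#2, #4) in any combination fails
one such order, #1, #3 (pending dropped), breaks at step 2 where #3 load() → 7 is illegal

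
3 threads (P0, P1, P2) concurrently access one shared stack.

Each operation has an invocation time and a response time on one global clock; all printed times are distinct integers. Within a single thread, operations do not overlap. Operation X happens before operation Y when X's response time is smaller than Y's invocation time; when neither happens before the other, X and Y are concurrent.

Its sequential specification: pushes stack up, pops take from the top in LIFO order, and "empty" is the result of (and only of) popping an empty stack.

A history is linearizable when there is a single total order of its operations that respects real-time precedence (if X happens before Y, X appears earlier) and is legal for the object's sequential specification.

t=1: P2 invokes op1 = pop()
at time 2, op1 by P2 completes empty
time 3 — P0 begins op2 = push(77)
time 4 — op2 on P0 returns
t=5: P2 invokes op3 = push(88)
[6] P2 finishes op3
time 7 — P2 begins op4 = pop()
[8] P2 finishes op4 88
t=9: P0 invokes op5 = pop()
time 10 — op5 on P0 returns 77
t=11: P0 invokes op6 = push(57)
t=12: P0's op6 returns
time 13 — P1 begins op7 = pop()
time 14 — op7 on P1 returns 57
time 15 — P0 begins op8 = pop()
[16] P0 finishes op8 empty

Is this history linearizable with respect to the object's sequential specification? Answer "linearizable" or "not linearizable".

a witness: op1, op2, op3, op4, op5, op6, op7, op8
step 1: op1 pop() → empty — stack <>
step 2: op2 push(77) — stack <77>
step 3: op3 push(88) — stack <77,88>
step 4: op4 pop() → 88 — stack <77>
step 5: op5 pop() → 77 — stack <>
step 6: op6 push(57) — stack <57>
step 7: op7 pop() → 57 — stack <>
step 8: op8 pop() → empty — stack <>

linearizable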